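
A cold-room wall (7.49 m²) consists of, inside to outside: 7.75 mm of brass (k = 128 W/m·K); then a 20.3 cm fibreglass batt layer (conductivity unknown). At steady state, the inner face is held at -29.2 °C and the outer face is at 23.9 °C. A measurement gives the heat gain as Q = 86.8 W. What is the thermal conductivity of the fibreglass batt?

ΣR = ΔT/Q = |-29.2 − 23.9|/86.8 = 0.6118 K/W
Known resistances:
  R_brass = L/(kA) = 0.00775/(128·7.49) = 8.084×10^-6 K/W
R_fibreglass batt = ΣR − ΣR_known = 0.6118 − 8.084×10^-6 = 0.6118 K/W
L/(kA) = 0.6118 ⇒ k = 0.203/(0.6118·7.49) = 0.0443 W/m·K

k = 0.0443 W/m·K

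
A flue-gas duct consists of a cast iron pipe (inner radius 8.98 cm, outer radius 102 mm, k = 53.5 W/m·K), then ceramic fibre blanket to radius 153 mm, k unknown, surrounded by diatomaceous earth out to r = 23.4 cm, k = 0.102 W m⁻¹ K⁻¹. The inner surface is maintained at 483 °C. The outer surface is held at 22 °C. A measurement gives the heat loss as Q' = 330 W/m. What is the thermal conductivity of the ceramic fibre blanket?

ΣR = ΔT/Q' = |483 − 22|/330 = 1.397 m·K/W
Known resistances:
  R'_cast iron = ln(0.102/0.0898)/(2πk) = 0.1274/(2π·53.5) = 3.790×10^-4 m·K/W
  R'_diatomaceous earth = ln(0.234/0.153)/(2πk) = 0.4249/(2π·0.102) = 0.6630 m·K/W
R_ceramic fibre blanket = ΣR − ΣR_known = 1.397 − 0.6634 = 0.7336 m·K/W
ln(r₂/r₁)/(2πk) = 0.7336 ⇒ k = 0.4055/(2π·0.7336) = 0.0880 W/m·K

k = 0.0880 W/m·K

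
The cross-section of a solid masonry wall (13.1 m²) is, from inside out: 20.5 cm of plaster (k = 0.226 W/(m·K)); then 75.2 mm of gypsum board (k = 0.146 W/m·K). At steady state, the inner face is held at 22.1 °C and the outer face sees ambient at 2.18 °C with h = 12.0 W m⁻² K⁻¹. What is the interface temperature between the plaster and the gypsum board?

T = 10.1 °C

Treat each layer as a resistance in series:
  R_plaster = L/(kA) = 0.205/(0.226·13.1) = 0.06924 K/W
  R_gypsum board = L/(kA) = 0.0752/(0.146·13.1) = 0.03932 K/W
  R_conv,out = 1/(hA) = 1/(12.0·13.1) = 0.006361 K/W
ΣR = 0.06924 + 0.03932 + 0.006361 = 0.1149 K/W
Q = ΔT/ΣR = (22.1 °C − 2.18 °C)/0.1149 = 173.4 W
From the inner boundary to the plaster/gypsum board interface, ΣR_partial = 0.06924 K/W.
T_interface = T_in − Q·ΣR_partial = 22.1 °C − (173.4)(0.06924) = 10.1 °C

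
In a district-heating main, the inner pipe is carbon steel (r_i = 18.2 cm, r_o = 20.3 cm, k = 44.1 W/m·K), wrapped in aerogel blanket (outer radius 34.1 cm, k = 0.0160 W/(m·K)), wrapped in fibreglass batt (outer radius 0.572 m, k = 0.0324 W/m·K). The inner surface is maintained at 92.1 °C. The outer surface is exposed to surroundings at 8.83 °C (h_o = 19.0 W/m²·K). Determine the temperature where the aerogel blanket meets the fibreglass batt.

T = 36.4 °C

Resistance network (inner→outer):
  R'_carbon steel = ln(0.203/0.182)/(2πk) = 0.1092/(2π·44.1) = 3.941×10^-4 m·K/W
  R'_aerogel blanket = ln(0.341/0.203)/(2πk) = 0.5187/(2π·0.0160) = 5.159 m·K/W
  R'_fibreglass batt = ln(0.572/0.341)/(2πk) = 0.5173/(2π·0.0324) = 2.541 m·K/W
  R'_conv,out = 1/(2πr h) = 1/(2π·0.572·19.0) = 0.01464 m·K/W
ΣR = 3.941×10^-4 + 5.159 + 2.541 + 0.01464 = 7.715 m·K/W
Q' = ΔT/ΣR = (92.1 °C − 8.83 °C)/7.715 = 10.79 W/m
From the inner boundary to the aerogel blanket/fibreglass batt interface, ΣR_partial = 5.159 m·K/W.
T_interface = T_in − Q'·ΣR_partial = 92.1 °C − (10.79)(5.159) = 36.4 °C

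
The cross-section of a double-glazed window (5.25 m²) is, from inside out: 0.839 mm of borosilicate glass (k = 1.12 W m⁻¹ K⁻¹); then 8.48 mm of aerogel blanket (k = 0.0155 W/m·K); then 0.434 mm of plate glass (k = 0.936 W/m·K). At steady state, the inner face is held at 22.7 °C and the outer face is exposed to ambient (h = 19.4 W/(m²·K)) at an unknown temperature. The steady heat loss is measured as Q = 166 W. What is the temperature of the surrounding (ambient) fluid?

Sum the resistances:
  R_borosilicate glass = L/(kA) = 8.39×10^-4/(1.12·5.25) = 1.427×10^-4 K/W
  R_aerogel blanket = L/(kA) = 0.00848/(0.0155·5.25) = 0.1042 K/W
  R_plate glass = L/(kA) = 4.34×10^-4/(0.936·5.25) = 8.832×10^-5 K/W
  R_conv,out = 1/(hA) = 1/(19.4·5.25) = 0.009818 K/W
ΣR = 0.1143 K/W
ΔT = Q·ΣR = 166 × 0.1143 = 18.97 K
Heat flows outward, so T_out = T_in − ΔT = 22.7 − 18.97 = 3.73 °C

T_out = 3.73 °C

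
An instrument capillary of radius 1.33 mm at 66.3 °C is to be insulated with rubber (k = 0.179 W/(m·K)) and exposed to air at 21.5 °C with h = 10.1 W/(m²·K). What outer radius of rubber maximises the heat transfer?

For a cylinder, r_cr = k_ins/h = 0.179/10.1 = 0.0177 m = 1.77 cm

r_cr = 1.77 cm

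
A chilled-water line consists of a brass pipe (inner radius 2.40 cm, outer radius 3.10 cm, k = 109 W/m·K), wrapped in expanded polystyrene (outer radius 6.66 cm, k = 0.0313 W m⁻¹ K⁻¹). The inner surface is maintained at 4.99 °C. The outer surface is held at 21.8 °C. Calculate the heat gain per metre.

Q' = 4.32 W/m

Treat each layer as a resistance in series:
  R'_brass = ln(0.0310/0.0240)/(2πk) = 0.2559/(2π·109) = 3.737×10^-4 m·K/W
  R'_expanded polystyrene = ln(0.0666/0.0310)/(2πk) = 0.7647/(2π·0.0313) = 3.888 m·K/W
ΣR = 3.737×10^-4 + 3.888 = 3.888 m·K/W
Q' = ΔT/ΣR = (4.99 °C − 21.8 °C)/3.888 = -4.32 W/m
(Negative Q' ⇒ heat flows inward; heat gain = 4.32 W/m.)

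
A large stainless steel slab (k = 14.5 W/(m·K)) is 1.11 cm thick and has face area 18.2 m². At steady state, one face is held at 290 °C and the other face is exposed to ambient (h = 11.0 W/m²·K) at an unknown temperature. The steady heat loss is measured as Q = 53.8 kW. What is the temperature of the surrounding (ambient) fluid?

Sum the resistances:
  R_stainless steel = L/(kA) = 0.0111/(14.5·18.2) = 4.206×10^-5 K/W
  R_conv,out = 1/(hA) = 1/(11.0·18.2) = 0.004995 K/W
ΣR = 0.005037 K/W
ΔT = Q·ΣR = 53800 × 0.005037 = 271.0 K
Heat flows outward, so T_out = T_in − ΔT = 290 − 271.0 = 19.0 °C

T_out = 19.0 °C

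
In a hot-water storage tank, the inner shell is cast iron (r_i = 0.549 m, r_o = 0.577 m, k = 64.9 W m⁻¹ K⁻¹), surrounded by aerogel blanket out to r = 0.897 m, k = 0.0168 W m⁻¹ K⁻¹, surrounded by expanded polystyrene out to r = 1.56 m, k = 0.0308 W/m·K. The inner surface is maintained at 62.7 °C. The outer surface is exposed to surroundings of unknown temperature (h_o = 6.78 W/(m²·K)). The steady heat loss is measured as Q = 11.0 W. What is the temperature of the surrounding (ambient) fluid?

Sum the resistances:
  R_cast iron = (1/0.549 − 1/0.577)/(4πk) = 0.08839/(4π·64.9) = 1.084×10^-4 K/W
  R_aerogel blanket = (1/0.577 − 1/0.897)/(4πk) = 0.6183/(4π·0.0168) = 2.929 K/W
  R_expanded polystyrene = (1/0.897 − 1/1.56)/(4πk) = 0.4738/(4π·0.0308) = 1.224 K/W
  R_conv,out = 1/(4πr²h) = 1/(4π·1.56²·6.78) = 0.004823 K/W
ΣR = 4.158 K/W
ΔT = Q·ΣR = 11.0 × 4.158 = 45.74 K
Heat flows outward, so T_out = T_in − ΔT = 62.7 − 45.74 = 17.0 °C

T_out = 17.0 °C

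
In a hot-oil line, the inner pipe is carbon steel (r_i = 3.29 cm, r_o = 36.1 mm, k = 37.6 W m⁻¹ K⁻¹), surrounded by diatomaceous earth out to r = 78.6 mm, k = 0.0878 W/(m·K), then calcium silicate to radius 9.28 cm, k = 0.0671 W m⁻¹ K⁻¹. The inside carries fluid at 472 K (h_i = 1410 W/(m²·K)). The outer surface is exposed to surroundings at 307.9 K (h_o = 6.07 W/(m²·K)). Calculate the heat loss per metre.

Q' = 78.5 W/m

Treat each layer as a resistance in series:
  R'_conv,in = 1/(2πr h) = 1/(2π·0.0329·1410) = 0.003431 m·K/W
  R'_carbon steel = ln(0.0361/0.0329)/(2πk) = 0.09282/(2π·37.6) = 3.929×10^-4 m·K/W
  R'_diatomaceous earth = ln(0.0786/0.0361)/(2πk) = 0.7781/(2π·0.0878) = 1.410 m·K/W
  R'_calcium silicate = ln(0.0928/0.0786)/(2πk) = 0.1661/(2π·0.0671) = 0.3939 m·K/W
  R'_conv,out = 1/(2πr h) = 1/(2π·0.0928·6.07) = 0.2825 m·K/W
ΣR = 0.003431 + 3.929×10^-4 + 1.410 + 0.3939 + 0.2825 = 2.090 m·K/W
Q' = ΔT/ΣR = (472 K − 307.9 K)/2.090 = 78.5 W/m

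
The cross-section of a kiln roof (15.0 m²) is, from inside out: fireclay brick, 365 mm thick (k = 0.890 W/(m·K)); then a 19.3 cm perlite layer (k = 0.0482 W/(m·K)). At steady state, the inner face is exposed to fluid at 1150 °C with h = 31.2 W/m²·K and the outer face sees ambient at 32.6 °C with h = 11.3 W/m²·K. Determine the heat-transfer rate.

Q = 3700 W

Resistance network (inner→outer):
  R_conv,in = 1/(hA) = 1/(31.2·15.0) = 0.002137 K/W
  R_fireclay brick = L/(kA) = 0.365/(0.890·15.0) = 0.02734 K/W
  R_perlite = L/(kA) = 0.193/(0.0482·15.0) = 0.2669 K/W
  R_conv,out = 1/(hA) = 1/(11.3·15.0) = 0.005900 K/W
ΣR = 0.002137 + 0.02734 + 0.2669 + 0.005900 = 0.3023 K/W
Q = ΔT/ΣR = (1150 °C − 32.6 °C)/0.3023 = 3700 W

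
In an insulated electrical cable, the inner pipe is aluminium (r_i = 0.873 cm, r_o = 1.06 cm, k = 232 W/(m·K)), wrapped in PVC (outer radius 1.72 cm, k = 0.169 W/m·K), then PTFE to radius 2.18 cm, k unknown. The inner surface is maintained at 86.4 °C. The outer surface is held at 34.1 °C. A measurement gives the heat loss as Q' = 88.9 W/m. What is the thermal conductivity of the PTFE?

k = 0.285 W/m·K

ΣR = ΔT/Q' = |86.4 − 34.1|/88.9 = 0.5883 m·K/W
Known resistances:
  R'_aluminium = ln(0.0106/0.00873)/(2πk) = 0.1941/(2π·232) = 1.331×10^-4 m·K/W
  R'_PVC = ln(0.0172/0.0106)/(2πk) = 0.4841/(2π·0.169) = 0.4559 m·K/W
R_PTFE = ΣR − ΣR_known = 0.5883 − 0.4560 = 0.1323 m·K/W
ln(r₂/r₁)/(2πk) = 0.1323 ⇒ k = 0.2370/(2π·0.1323) = 0.285 W/m·K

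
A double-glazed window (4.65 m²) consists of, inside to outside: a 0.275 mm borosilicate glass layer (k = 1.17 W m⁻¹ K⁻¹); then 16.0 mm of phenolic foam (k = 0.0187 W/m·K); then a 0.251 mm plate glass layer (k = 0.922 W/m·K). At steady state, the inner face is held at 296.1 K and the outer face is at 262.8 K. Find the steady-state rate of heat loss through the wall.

Resistance network (inner→outer):
  R_borosilicate glass = L/(kA) = 2.75×10^-4/(1.17·4.65) = 5.055×10^-5 K/W
  R_phenolic foam = L/(kA) = 0.0160/(0.0187·4.65) = 0.1840 K/W
  R_plate glass = L/(kA) = 2.51×10^-4/(0.922·4.65) = 5.855×10^-5 K/W
ΣR = 5.055×10^-5 + 0.1840 + 5.855×10^-5 = 0.1841 K/W
Q = ΔT/ΣR = (296.1 K − 262.8 K)/0.1841 = 181 W

Q = 181 W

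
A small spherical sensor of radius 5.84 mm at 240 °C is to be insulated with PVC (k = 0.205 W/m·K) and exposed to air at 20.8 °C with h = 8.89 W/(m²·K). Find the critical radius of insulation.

For a sphere, r_cr = 2k_ins/h = 2·0.205/8.89 = 0.0461 m = 4.61 cm

r_cr = 4.61 cm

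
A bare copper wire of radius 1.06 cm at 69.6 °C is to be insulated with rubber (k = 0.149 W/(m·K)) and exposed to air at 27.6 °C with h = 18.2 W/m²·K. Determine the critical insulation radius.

r_cr = 0.819 cm

For a cylinder, r_cr = k_ins/h = 0.149/18.2 = 0.00819 m = 0.819 cm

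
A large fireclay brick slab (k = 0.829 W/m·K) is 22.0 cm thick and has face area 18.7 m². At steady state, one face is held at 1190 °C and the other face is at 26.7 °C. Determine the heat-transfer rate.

Q = 82.0 kW

Q = kA·ΔT/L = 0.829 × 18.7 × |1190 °C − 26.7 °C| / 0.220 = 82000 W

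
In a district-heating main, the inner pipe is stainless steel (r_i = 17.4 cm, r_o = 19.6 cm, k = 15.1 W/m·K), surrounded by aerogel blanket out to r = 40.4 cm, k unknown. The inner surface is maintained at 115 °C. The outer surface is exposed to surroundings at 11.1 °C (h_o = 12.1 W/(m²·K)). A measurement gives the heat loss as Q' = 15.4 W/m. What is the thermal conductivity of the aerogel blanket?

ΣR = ΔT/Q' = |115 − 11.1|/15.4 = 6.747 m·K/W
Known resistances:
  R'_stainless steel = ln(0.196/0.174)/(2πk) = 0.1191/(2π·15.1) = 0.001255 m·K/W
  R'_conv,out = 1/(2πr h) = 1/(2π·0.404·12.1) = 0.03256 m·K/W
R_aerogel blanket = ΣR − ΣR_known = 6.747 − 0.03381 = 6.713 m·K/W
ln(r₂/r₁)/(2πk) = 6.713 ⇒ k = 0.7233/(2π·6.713) = 0.0171 W/m·K

k = 0.0171 W/m·K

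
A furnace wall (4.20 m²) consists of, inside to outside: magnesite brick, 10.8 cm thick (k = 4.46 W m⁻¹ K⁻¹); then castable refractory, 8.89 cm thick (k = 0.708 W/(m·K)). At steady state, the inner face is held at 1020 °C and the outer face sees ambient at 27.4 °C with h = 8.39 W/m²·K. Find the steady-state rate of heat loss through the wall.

Series thermal resistances, inner to outer:
  R_magnesite brick = L/(kA) = 0.108/(4.46·4.20) = 0.005766 K/W
  R_castable refractory = L/(kA) = 0.0889/(0.708·4.20) = 0.02990 K/W
  R_conv,out = 1/(hA) = 1/(8.39·4.20) = 0.02838 K/W
ΣR = 0.005766 + 0.02990 + 0.02838 = 0.06405 K/W
Q = ΔT/ΣR = (1020 °C − 27.4 °C)/0.06405 = 15500 W

Q = 15.5 kW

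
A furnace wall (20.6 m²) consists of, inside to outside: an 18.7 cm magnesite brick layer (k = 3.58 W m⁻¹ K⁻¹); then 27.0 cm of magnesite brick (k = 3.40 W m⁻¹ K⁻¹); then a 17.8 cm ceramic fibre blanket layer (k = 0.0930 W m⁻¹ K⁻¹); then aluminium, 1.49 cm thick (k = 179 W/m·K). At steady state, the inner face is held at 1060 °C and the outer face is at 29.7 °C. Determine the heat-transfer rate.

Q = 10400 W

Treat each layer as a resistance in series:
  R_magnesite brick = L/(kA) = 0.187/(3.58·20.6) = 0.002536 K/W
  R_magnesite brick = L/(kA) = 0.270/(3.40·20.6) = 0.003855 K/W
  R_ceramic fibre blanket = L/(kA) = 0.178/(0.0930·20.6) = 0.09291 K/W
  R_aluminium = L/(kA) = 0.0149/(179·20.6) = 4.041×10^-6 K/W
ΣR = 0.002536 + 0.003855 + 0.09291 + 4.041×10^-6 = 0.09931 K/W
Q = ΔT/ΣR = (1060 °C − 29.7 °C)/0.09931 = 10400 W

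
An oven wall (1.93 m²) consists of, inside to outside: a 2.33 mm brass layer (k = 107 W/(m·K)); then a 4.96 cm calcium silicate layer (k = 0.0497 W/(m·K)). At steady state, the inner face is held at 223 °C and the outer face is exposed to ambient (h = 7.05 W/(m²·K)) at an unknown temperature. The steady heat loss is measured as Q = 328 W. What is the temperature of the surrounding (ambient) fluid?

T_out = 29.3 °C

Series resistances:
  R_brass = L/(kA) = 0.00233/(107·1.93) = 1.128×10^-5 K/W
  R_calcium silicate = L/(kA) = 0.0496/(0.0497·1.93) = 0.5171 K/W
  R_conv,out = 1/(hA) = 1/(7.05·1.93) = 0.07349 K/W
ΣR = 0.5906 K/W
ΔT = Q·ΣR = 328 × 0.5906 = 193.7 K
Heat flows outward, so T_out = T_in − ΔT = 223 − 193.7 = 29.3 °C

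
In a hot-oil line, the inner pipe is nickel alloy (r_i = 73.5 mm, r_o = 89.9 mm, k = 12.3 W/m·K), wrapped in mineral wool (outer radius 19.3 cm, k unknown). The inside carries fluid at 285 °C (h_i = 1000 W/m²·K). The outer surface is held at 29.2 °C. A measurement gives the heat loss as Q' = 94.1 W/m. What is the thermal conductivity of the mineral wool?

ΣR = ΔT/Q' = |285 − 29.2|/94.1 = 2.718 m·K/W
Known resistances:
  R'_conv,in = 1/(2πr h) = 1/(2π·0.0735·1000) = 0.002165 m·K/W
  R'_nickel alloy = ln(0.0899/0.0735)/(2πk) = 0.2014/(2π·12.3) = 0.002606 m·K/W
R_mineral wool = ΣR − ΣR_known = 2.718 − 0.004771 = 2.713 m·K/W
ln(r₂/r₁)/(2πk) = 2.713 ⇒ k = 0.7640/(2π·2.713) = 0.0448 W/m·K

k = 0.0448 W/m·K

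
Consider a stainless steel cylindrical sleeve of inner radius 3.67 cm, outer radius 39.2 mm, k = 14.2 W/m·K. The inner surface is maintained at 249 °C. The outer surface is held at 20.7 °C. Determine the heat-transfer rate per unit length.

Q' = 2πk·ΔT/ln(r₂/r₁) = 2π × 14.2 × 228.3 / ln(0.0392/0.0367) = 3.09×10^5 W/m

Q' = 3.09×10^5 W/m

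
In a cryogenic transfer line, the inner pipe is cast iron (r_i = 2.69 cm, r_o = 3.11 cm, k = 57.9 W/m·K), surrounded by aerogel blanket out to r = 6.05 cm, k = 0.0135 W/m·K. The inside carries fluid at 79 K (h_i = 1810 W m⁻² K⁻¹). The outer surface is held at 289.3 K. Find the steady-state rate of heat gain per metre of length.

Q' = 26.8 W/m

Series thermal resistances, inner to outer:
  R'_conv,in = 1/(2πr h) = 1/(2π·0.0269·1810) = 0.003269 m·K/W
  R'_cast iron = ln(0.0311/0.0269)/(2πk) = 0.1451/(2π·57.9) = 3.988×10^-4 m·K/W
  R'_aerogel blanket = ln(0.0605/0.0311)/(2πk) = 0.6654/(2π·0.0135) = 7.845 m·K/W
ΣR = 0.003269 + 3.988×10^-4 + 7.845 = 7.849 m·K/W
Q' = ΔT/ΣR = (79 K − 289.3 K)/7.849 = -26.8 W/m
(Negative Q' ⇒ heat flows inward; heat gain = 26.8 W/m.)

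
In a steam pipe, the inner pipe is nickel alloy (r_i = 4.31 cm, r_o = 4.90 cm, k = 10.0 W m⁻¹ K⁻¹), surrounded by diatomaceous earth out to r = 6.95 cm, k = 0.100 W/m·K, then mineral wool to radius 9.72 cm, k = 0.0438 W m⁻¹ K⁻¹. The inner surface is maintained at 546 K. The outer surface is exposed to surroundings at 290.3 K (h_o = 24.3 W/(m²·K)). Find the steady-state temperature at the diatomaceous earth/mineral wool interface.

T = 469 K

Resistance network (inner→outer):
  R'_nickel alloy = ln(0.0490/0.0431)/(2πk) = 0.1283/(2π·10.0) = 0.002042 m·K/W
  R'_diatomaceous earth = ln(0.0695/0.0490)/(2πk) = 0.3495/(2π·0.100) = 0.5563 m·K/W
  R'_mineral wool = ln(0.0972/0.0695)/(2πk) = 0.3354/(2π·0.0438) = 1.219 m·K/W
  R'_conv,out = 1/(2πr h) = 1/(2π·0.0972·24.3) = 0.06738 m·K/W
ΣR = 0.002042 + 0.5563 + 1.219 + 0.06738 = 1.845 m·K/W
Q' = ΔT/ΣR = (546 K − 290.3 K)/1.845 = 138.6 W/m
From the inner boundary to the diatomaceous earth/mineral wool interface, ΣR_partial = 0.5583 m·K/W.
T_interface = T_in − Q'·ΣR_partial = 546 K − (138.6)(0.5583) = 469 K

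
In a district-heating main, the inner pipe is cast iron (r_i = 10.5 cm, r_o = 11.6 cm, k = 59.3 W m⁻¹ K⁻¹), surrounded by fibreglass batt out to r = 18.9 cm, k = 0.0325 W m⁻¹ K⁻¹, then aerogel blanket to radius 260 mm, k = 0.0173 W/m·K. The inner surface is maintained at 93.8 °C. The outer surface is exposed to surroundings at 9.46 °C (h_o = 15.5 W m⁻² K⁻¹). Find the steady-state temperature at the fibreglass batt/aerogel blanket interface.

T = 56.2 °C

Resistance network (inner→outer):
  R'_cast iron = ln(0.116/0.105)/(2πk) = 0.09963/(2π·59.3) = 2.674×10^-4 m·K/W
  R'_fibreglass batt = ln(0.189/0.116)/(2πk) = 0.4882/(2π·0.0325) = 2.391 m·K/W
  R'_aerogel blanket = ln(0.260/0.189)/(2πk) = 0.3189/(2π·0.0173) = 2.934 m·K/W
  R'_conv,out = 1/(2πr h) = 1/(2π·0.260·15.5) = 0.03949 m·K/W
ΣR = 2.674×10^-4 + 2.391 + 2.934 + 0.03949 = 5.365 m·K/W
Q' = ΔT/ΣR = (93.8 °C − 9.46 °C)/5.365 = 15.72 W/m
From the inner boundary to the fibreglass batt/aerogel blanket interface, ΣR_partial = 2.391 m·K/W.
T_interface = T_in − Q'·ΣR_partial = 93.8 °C − (15.72)(2.391) = 56.2 °C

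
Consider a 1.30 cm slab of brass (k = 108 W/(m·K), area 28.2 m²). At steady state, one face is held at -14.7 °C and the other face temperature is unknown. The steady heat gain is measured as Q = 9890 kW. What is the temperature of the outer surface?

T_out = 27.5 °C

Series resistances:
  R_brass = L/(kA) = 0.0130/(108·28.2) = 4.268×10^-6 K/W
ΣR = 4.268×10^-6 K/W
ΔT = Q·ΣR = 9.89×10^6 × 4.268×10^-6 = 42.21 K
Heat flows inward, so T_out = T_in + ΔT = -14.7 + 42.21 = 27.5 °C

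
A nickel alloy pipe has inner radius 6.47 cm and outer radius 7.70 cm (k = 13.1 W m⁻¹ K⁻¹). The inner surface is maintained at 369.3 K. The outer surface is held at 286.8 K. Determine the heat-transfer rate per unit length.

Q' = 39000 W/m

Q' = 2πk·ΔT/ln(r₂/r₁) = 2π × 13.1 × 82.5 / ln(0.0770/0.0647) = 39000 W/m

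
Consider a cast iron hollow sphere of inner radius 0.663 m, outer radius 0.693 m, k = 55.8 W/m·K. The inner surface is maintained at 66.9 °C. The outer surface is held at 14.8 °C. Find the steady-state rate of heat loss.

Q = 560 kW

Q = 4πk·ΔT/(1/r₁ − 1/r₂) = 4π × 55.8 × 52.1 / (1/0.663 − 1/0.693) = 5.60×10^5 W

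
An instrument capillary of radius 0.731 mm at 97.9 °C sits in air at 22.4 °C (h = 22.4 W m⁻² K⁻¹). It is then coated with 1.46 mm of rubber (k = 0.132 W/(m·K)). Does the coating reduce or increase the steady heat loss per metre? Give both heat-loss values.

Critical radius for a cylinder: r_cr = k/h = 0.00589 m = 0.589 cm.
Outer radius after coating: r₂ = 7.31×10^-4 + 0.00146 = 0.002191 m.
Since r₁ < r_cr and r₂ ≤ r_cr, the coating moves toward the maximum at r_cr — heat loss rises.
Bare: R = 1/(2πr₁h) = 9.720 m·K/W; Q = 75.5/9.720 = 7.77 W/m.
Coated: R = R_cond + R_conv = 4.566 m·K/W; Q = 75.5/4.566 = 16.5 W/m.

increases: 7.77 → 16.5 W/m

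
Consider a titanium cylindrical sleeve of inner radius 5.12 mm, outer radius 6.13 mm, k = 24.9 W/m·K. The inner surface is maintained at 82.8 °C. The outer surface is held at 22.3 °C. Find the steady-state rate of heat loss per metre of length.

Q' = 2πk·ΔT/ln(r₂/r₁) = 2π × 24.9 × 60.5 / ln(0.00613/0.00512) = 52600 W/m

Q' = 52.6 kW/m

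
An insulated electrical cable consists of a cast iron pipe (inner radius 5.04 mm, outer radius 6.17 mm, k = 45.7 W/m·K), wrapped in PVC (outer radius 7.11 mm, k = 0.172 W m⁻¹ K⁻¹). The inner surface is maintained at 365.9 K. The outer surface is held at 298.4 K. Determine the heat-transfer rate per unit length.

Resistance network (inner→outer):
  R'_cast iron = ln(0.00617/0.00504)/(2πk) = 0.2023/(2π·45.7) = 7.045×10^-4 m·K/W
  R'_PVC = ln(0.00711/0.00617)/(2πk) = 0.1418/(2π·0.172) = 0.1312 m·K/W
ΣR = 7.045×10^-4 + 0.1312 = 0.1319 m·K/W
Q' = ΔT/ΣR = (365.9 K − 298.4 K)/0.1319 = 512 W/m

Q' = 512 W/m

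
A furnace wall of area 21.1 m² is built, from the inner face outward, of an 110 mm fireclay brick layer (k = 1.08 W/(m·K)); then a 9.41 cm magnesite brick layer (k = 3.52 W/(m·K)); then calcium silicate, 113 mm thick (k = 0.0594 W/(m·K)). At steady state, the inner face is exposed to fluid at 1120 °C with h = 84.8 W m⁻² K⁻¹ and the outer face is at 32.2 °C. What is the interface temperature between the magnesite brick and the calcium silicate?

Series thermal resistances, inner to outer:
  R_conv,in = 1/(hA) = 1/(84.8·21.1) = 5.589×10^-4 K/W
  R_fireclay brick = L/(kA) = 0.110/(1.08·21.1) = 0.004827 K/W
  R_magnesite brick = L/(kA) = 0.0941/(3.52·21.1) = 0.001267 K/W
  R_calcium silicate = L/(kA) = 0.113/(0.0594·21.1) = 0.09016 K/W
ΣR = 5.589×10^-4 + 0.004827 + 0.001267 + 0.09016 = 0.09681 K/W
Q = ΔT/ΣR = (1120 °C − 32.2 °C)/0.09681 = 11240 W
From the inner boundary to the magnesite brick/calcium silicate interface, ΣR_partial = 0.006653 K/W.
T_interface = T_in − Q·ΣR_partial = 1120 °C − (11240)(0.006653) = 1045 °C

T = 1045 °C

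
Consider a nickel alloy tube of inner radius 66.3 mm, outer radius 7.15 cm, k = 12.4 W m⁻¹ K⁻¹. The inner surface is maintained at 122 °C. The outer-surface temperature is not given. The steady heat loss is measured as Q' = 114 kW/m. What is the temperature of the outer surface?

T_out = 11.5 °C

Sum the resistances:
  R'_nickel alloy = ln(0.0715/0.0663)/(2πk) = 0.07551/(2π·12.4) = 9.691×10^-4 m·K/W
ΣR = 9.691×10^-4 m·K/W
ΔT = Q'·ΣR = 1.14×10^5 × 9.691×10^-4 = 110.5 K
Heat flows outward, so T_out = T_in − ΔT = 122 − 110.5 = 11.5 °C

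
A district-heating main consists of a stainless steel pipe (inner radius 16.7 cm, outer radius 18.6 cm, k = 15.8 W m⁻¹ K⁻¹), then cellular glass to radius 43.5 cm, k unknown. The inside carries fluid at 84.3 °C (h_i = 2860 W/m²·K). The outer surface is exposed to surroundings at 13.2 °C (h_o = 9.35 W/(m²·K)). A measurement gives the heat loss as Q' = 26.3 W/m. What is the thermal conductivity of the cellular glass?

ΣR = ΔT/Q' = |84.3 − 13.2|/26.3 = 2.703 m·K/W
Known resistances:
  R'_conv,in = 1/(2πr h) = 1/(2π·0.167·2860) = 3.332×10^-4 m·K/W
  R'_stainless steel = ln(0.186/0.167)/(2πk) = 0.1078/(2π·15.8) = 0.001085 m·K/W
  R'_conv,out = 1/(2πr h) = 1/(2π·0.435·9.35) = 0.03913 m·K/W
R_cellular glass = ΣR − ΣR_known = 2.703 − 0.04055 = 2.662 m·K/W
ln(r₂/r₁)/(2πk) = 2.662 ⇒ k = 0.8496/(2π·2.662) = 0.0508 W/m·K

k = 0.0508 W/m·K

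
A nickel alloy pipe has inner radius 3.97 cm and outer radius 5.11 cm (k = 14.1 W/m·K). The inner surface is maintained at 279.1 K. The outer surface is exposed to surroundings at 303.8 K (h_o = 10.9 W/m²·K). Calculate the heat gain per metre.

Resistance network (inner→outer):
  R'_nickel alloy = ln(0.0511/0.0397)/(2πk) = 0.2524/(2π·14.1) = 0.002849 m·K/W
  R'_conv,out = 1/(2πr h) = 1/(2π·0.0511·10.9) = 0.2857 m·K/W
ΣR = 0.002849 + 0.2857 = 0.2885 m·K/W
Q' = ΔT/ΣR = (279.1 K − 303.8 K)/0.2885 = -85.6 W/m
(Negative Q' ⇒ heat flows inward; heat gain = 85.6 W/m.)

Q' = 85.6 W/m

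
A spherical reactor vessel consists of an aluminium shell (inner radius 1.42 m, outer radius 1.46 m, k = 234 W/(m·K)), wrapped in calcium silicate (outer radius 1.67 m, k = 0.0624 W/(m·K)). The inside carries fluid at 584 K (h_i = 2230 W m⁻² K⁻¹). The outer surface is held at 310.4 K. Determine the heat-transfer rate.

Q = 2.49 kW

Treat each layer as a resistance in series:
  R_conv,in = 1/(4πr²h) = 1/(4π·1.42²·2230) = 1.770×10^-5 K/W
  R_aluminium = (1/1.42 − 1/1.46)/(4πk) = 0.01929/(4π·234) = 6.561×10^-6 K/W
  R_calcium silicate = (1/1.46 − 1/1.67)/(4πk) = 0.08613/(4π·0.0624) = 0.1098 K/W
ΣR = 1.770×10^-5 + 6.561×10^-6 + 0.1098 = 0.1098 K/W
Q = ΔT/ΣR = (584 K − 310.4 K)/0.1098 = 2490 W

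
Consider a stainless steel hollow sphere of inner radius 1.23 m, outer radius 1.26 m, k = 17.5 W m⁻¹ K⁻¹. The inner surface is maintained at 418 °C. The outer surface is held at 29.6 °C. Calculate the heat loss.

Q = 4.41×10^6 W

Q = 4πk·ΔT/(1/r₁ − 1/r₂) = 4π × 17.5 × 388.4 / (1/1.23 − 1/1.26) = 4.41×10^6 W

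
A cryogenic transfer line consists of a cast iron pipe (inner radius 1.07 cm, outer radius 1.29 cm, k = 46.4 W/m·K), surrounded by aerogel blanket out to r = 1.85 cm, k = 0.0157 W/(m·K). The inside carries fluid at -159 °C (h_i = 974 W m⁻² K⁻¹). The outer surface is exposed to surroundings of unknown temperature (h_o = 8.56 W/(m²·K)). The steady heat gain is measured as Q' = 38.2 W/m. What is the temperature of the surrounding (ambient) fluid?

Sum the resistances:
  R'_conv,in = 1/(2πr h) = 1/(2π·0.0107·974) = 0.01527 m·K/W
  R'_cast iron = ln(0.0129/0.0107)/(2πk) = 0.1870/(2π·46.4) = 6.414×10^-4 m·K/W
  R'_aerogel blanket = ln(0.0185/0.0129)/(2πk) = 0.3605/(2π·0.0157) = 3.655 m·K/W
  R'_conv,out = 1/(2πr h) = 1/(2π·0.0185·8.56) = 1.005 m·K/W
ΣR = 4.676 m·K/W
ΔT = Q'·ΣR = 38.2 × 4.676 = 178.6 K
Heat flows inward, so T_out = T_in + ΔT = -159 + 178.6 = 19.6 °C

T_out = 19.6 °C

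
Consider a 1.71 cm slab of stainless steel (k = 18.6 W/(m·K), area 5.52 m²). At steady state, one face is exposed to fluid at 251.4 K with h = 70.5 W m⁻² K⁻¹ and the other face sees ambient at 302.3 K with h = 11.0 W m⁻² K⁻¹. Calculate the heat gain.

Treat each layer as a resistance in series:
  R_conv,in = 1/(hA) = 1/(70.5·5.52) = 0.002570 K/W
  R_stainless steel = L/(kA) = 0.0171/(18.6·5.52) = 1.665×10^-4 K/W
  R_conv,out = 1/(hA) = 1/(11.0·5.52) = 0.01647 K/W
ΣR = 0.002570 + 1.665×10^-4 + 0.01647 = 0.01921 K/W
Q = ΔT/ΣR = (251.4 K − 302.3 K)/0.01921 = -2650 W
(Negative Q ⇒ heat flows inward; heat gain = 2650 W.)

Q = 2.65 kW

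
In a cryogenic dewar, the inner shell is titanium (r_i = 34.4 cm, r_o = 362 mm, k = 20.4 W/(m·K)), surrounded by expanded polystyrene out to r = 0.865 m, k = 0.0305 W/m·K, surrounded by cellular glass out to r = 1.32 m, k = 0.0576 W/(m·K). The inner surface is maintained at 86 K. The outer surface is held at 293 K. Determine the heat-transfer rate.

Q = 43.7 W

Series thermal resistances, inner to outer:
  R_titanium = (1/0.344 − 1/0.362)/(4πk) = 0.1445/(4π·20.4) = 5.639×10^-4 K/W
  R_expanded polystyrene = (1/0.362 − 1/0.865)/(4πk) = 1.606/(4π·0.0305) = 4.191 K/W
  R_cellular glass = (1/0.865 − 1/1.32)/(4πk) = 0.3985/(4π·0.0576) = 0.5505 K/W
ΣR = 5.639×10^-4 + 4.191 + 0.5505 = 4.742 K/W
Q = ΔT/ΣR = (86 K − 293 K)/4.742 = -43.7 W
(Negative Q ⇒ heat flows inward; heat gain = 43.7 W.)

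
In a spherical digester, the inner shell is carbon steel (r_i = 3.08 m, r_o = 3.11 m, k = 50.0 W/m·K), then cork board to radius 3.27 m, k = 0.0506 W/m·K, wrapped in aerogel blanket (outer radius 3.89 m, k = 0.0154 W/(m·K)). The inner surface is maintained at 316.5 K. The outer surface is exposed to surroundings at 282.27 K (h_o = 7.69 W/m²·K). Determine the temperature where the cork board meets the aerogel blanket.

T = 313.4 K

Resistance network (inner→outer):
  R_carbon steel = (1/3.08 − 1/3.11)/(4πk) = 0.003132/(4π·50.0) = 4.985×10^-6 K/W
  R_cork board = (1/3.11 − 1/3.27)/(4πk) = 0.01573/(4π·0.0506) = 0.02474 K/W
  R_aerogel blanket = (1/3.27 − 1/3.89)/(4πk) = 0.04874/(4π·0.0154) = 0.2519 K/W
  R_conv,out = 1/(4πr²h) = 1/(4π·3.89²·7.69) = 6.839×10^-4 K/W
ΣR = 4.985×10^-6 + 0.02474 + 0.2519 + 6.839×10^-4 = 0.2773 K/W
Q = ΔT/ΣR = (316.5 K − 282.27 K)/0.2773 = 123.4 W
From the inner boundary to the cork board/aerogel blanket interface, ΣR_partial = 0.02474 K/W.
T_interface = T_in − Q·ΣR_partial = 316.5 K − (123.4)(0.02474) = 313.4 K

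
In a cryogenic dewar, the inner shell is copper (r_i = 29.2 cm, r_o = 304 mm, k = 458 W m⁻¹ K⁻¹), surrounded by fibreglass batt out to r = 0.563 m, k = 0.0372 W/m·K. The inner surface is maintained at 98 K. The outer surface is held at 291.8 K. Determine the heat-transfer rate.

Q = 59.9 W

Series thermal resistances, inner to outer:
  R_copper = (1/0.292 − 1/0.304)/(4πk) = 0.1352/(4π·458) = 2.349×10^-5 K/W
  R_fibreglass batt = (1/0.304 − 1/0.563)/(4πk) = 1.513/(4π·0.0372) = 3.237 K/W
ΣR = 2.349×10^-5 + 3.237 = 3.237 K/W
Q = ΔT/ΣR = (98 K − 291.8 K)/3.237 = -59.9 W
(Negative Q ⇒ heat flows inward; heat gain = 59.9 W.)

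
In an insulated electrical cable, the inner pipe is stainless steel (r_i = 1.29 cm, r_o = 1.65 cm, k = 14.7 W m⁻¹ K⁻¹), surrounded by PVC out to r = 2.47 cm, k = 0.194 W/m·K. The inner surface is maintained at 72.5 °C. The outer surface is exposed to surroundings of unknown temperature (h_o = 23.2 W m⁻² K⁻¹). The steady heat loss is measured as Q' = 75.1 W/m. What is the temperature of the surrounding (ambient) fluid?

Series resistances:
  R'_stainless steel = ln(0.0165/0.0129)/(2πk) = 0.2461/(2π·14.7) = 0.002665 m·K/W
  R'_PVC = ln(0.0247/0.0165)/(2πk) = 0.4034/(2π·0.194) = 0.3310 m·K/W
  R'_conv,out = 1/(2πr h) = 1/(2π·0.0247·23.2) = 0.2777 m·K/W
ΣR = 0.6114 m·K/W
ΔT = Q'·ΣR = 75.1 × 0.6114 = 45.92 K
Heat flows outward, so T_out = T_in − ΔT = 72.5 − 45.92 = 26.6 °C

T_out = 26.6 °C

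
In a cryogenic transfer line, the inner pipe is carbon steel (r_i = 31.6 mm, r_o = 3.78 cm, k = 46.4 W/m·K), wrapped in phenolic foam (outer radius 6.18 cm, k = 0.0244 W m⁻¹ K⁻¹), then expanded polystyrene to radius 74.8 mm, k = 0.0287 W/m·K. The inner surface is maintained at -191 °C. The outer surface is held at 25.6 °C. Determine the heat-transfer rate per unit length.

Resistance network (inner→outer):
  R'_carbon steel = ln(0.0378/0.0316)/(2πk) = 0.1792/(2π·46.4) = 6.145×10^-4 m·K/W
  R'_phenolic foam = ln(0.0618/0.0378)/(2πk) = 0.4916/(2π·0.0244) = 3.207 m·K/W
  R'_expanded polystyrene = ln(0.0748/0.0618)/(2πk) = 0.1909/(2π·0.0287) = 1.059 m·K/W
ΣR = 6.145×10^-4 + 3.207 + 1.059 = 4.267 m·K/W
Q' = ΔT/ΣR = (-191 °C − 25.6 °C)/4.267 = -50.8 W/m
(Negative Q' ⇒ heat flows inward; heat gain = 50.8 W/m.)

Q' = 50.8 W/m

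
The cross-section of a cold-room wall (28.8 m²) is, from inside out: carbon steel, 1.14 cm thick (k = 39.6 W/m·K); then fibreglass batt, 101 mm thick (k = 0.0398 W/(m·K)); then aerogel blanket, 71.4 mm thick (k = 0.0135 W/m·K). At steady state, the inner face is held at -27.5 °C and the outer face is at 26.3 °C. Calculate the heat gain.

Series thermal resistances, inner to outer:
  R_carbon steel = L/(kA) = 0.0114/(39.6·28.8) = 9.996×10^-6 K/W
  R_fibreglass batt = L/(kA) = 0.101/(0.0398·28.8) = 0.08811 K/W
  R_aerogel blanket = L/(kA) = 0.0714/(0.0135·28.8) = 0.1836 K/W
ΣR = 9.996×10^-6 + 0.08811 + 0.1836 = 0.2717 K/W
Q = ΔT/ΣR = (-27.5 °C − 26.3 °C)/0.2717 = -198 W
(Negative Q ⇒ heat flows inward; heat gain = 198 W.)

Q = 198 W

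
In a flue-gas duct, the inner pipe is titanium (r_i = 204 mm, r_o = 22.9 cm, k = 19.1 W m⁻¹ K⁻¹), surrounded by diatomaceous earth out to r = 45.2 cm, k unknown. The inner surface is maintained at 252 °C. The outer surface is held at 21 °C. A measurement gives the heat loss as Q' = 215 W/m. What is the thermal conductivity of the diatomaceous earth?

ΣR = ΔT/Q' = |252 − 21|/215 = 1.074 m·K/W
Known resistances:
  R'_titanium = ln(0.229/0.204)/(2πk) = 0.1156/(2π·19.1) = 9.633×10^-4 m·K/W
R_diatomaceous earth = ΣR − ΣR_known = 1.074 − 9.633×10^-4 = 1.073 m·K/W
ln(r₂/r₁)/(2πk) = 1.073 ⇒ k = 0.6800/(2π·1.073) = 0.101 W/m·K

k = 0.101 W/m·K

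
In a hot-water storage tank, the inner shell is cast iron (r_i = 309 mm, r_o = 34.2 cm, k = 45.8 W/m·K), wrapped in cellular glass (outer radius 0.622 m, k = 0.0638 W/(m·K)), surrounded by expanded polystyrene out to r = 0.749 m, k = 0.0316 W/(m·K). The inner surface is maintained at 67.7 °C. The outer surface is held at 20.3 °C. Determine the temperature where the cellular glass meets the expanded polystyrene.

Resistance network (inner→outer):
  R_cast iron = (1/0.309 − 1/0.342)/(4πk) = 0.3123/(4π·45.8) = 5.426×10^-4 K/W
  R_cellular glass = (1/0.342 − 1/0.622)/(4πk) = 1.316/(4π·0.0638) = 1.642 K/W
  R_expanded polystyrene = (1/0.622 − 1/0.749)/(4πk) = 0.2726/(4π·0.0316) = 0.6865 K/W
ΣR = 5.426×10^-4 + 1.642 + 0.6865 = 2.329 K/W
Q = ΔT/ΣR = (67.7 °C − 20.3 °C)/2.329 = 20.35 W
From the inner boundary to the cellular glass/expanded polystyrene interface, ΣR_partial = 1.643 K/W.
T_interface = T_in − Q·ΣR_partial = 67.7 °C − (20.35)(1.643) = 34.3 °C

T = 34.3 °C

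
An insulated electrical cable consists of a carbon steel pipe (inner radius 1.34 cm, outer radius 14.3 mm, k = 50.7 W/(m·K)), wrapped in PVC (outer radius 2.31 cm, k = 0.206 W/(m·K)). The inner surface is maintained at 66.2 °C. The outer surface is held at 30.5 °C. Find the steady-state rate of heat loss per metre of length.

Q' = 96.3 W/m

Treat each layer as a resistance in series:
  R'_carbon steel = ln(0.0143/0.0134)/(2πk) = 0.06500/(2π·50.7) = 2.041×10^-4 m·K/W
  R'_PVC = ln(0.0231/0.0143)/(2πk) = 0.4796/(2π·0.206) = 0.3705 m·K/W
ΣR = 2.041×10^-4 + 0.3705 = 0.3707 m·K/W
Q' = ΔT/ΣR = (66.2 °C − 30.5 °C)/0.3707 = 96.3 W/m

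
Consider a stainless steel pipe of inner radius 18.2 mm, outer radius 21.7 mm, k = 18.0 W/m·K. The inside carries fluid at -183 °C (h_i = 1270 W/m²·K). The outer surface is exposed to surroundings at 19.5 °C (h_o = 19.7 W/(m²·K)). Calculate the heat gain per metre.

Q' = 532 W/m

Resistance network (inner→outer):
  R'_conv,in = 1/(2πr h) = 1/(2π·0.0182·1270) = 0.006886 m·K/W
  R'_stainless steel = ln(0.0217/0.0182)/(2πk) = 0.1759/(2π·18.0) = 0.001555 m·K/W
  R'_conv,out = 1/(2πr h) = 1/(2π·0.0217·19.7) = 0.3723 m·K/W
ΣR = 0.006886 + 0.001555 + 0.3723 = 0.3807 m·K/W
Q' = ΔT/ΣR = (-183 °C − 19.5 °C)/0.3807 = -532 W/m
(Negative Q' ⇒ heat flows inward; heat gain = 532 W/m.)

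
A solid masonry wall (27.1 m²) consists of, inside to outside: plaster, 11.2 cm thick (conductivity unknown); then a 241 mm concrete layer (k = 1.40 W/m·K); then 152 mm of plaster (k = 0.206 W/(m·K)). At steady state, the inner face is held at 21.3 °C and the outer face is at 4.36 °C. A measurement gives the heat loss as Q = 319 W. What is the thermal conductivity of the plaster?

k = 0.212 W/m·K

ΣR = ΔT/Q = |21.3 − 4.36|/319 = 0.05310 K/W
Known resistances:
  R_concrete = L/(kA) = 0.241/(1.40·27.1) = 0.006352 K/W
  R_plaster = L/(kA) = 0.152/(0.206·27.1) = 0.02723 K/W
R_plaster = ΣR − ΣR_known = 0.05310 − 0.03358 = 0.01952 K/W
L/(kA) = 0.01952 ⇒ k = 0.112/(0.01952·27.1) = 0.212 W/m·K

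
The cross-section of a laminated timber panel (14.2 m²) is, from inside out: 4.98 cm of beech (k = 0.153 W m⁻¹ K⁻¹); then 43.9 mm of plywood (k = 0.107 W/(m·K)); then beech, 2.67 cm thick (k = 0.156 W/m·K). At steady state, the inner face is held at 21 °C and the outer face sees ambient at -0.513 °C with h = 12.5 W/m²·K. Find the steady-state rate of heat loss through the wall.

Treat each layer as a resistance in series:
  R_beech = L/(kA) = 0.0498/(0.153·14.2) = 0.02292 K/W
  R_plywood = L/(kA) = 0.0439/(0.107·14.2) = 0.02889 K/W
  R_beech = L/(kA) = 0.0267/(0.156·14.2) = 0.01205 K/W
  R_conv,out = 1/(hA) = 1/(12.5·14.2) = 0.005634 K/W
ΣR = 0.02292 + 0.02889 + 0.01205 + 0.005634 = 0.06949 K/W
Q = ΔT/ΣR = (21 °C − -0.513 °C)/0.06949 = 310 W

Q = 310 W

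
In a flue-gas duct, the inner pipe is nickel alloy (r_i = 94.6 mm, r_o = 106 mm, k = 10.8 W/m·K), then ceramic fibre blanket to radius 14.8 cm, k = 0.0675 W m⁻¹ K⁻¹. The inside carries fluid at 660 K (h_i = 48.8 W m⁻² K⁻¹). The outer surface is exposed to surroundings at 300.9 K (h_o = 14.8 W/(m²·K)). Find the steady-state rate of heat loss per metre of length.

Resistance network (inner→outer):
  R'_conv,in = 1/(2πr h) = 1/(2π·0.0946·48.8) = 0.03448 m·K/W
  R'_nickel alloy = ln(0.106/0.0946)/(2πk) = 0.1138/(2π·10.8) = 0.001677 m·K/W
  R'_ceramic fibre blanket = ln(0.148/0.106)/(2πk) = 0.3338/(2π·0.0675) = 0.7870 m·K/W
  R'_conv,out = 1/(2πr h) = 1/(2π·0.148·14.8) = 0.07266 m·K/W
ΣR = 0.03448 + 0.001677 + 0.7870 + 0.07266 = 0.8958 m·K/W
Q' = ΔT/ΣR = (660 K − 300.9 K)/0.8958 = 401 W/m

Q' = 401 W/m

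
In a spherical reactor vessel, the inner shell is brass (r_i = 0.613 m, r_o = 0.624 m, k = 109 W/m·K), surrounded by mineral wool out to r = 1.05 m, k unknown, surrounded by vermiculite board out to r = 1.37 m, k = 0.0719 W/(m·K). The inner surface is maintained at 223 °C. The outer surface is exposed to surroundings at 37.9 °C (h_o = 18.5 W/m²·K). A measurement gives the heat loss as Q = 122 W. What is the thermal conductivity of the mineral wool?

ΣR = ΔT/Q = |223 − 37.9|/122 = 1.517 K/W
Known resistances:
  R_brass = (1/0.613 − 1/0.624)/(4πk) = 0.02876/(4π·109) = 2.099×10^-5 K/W
  R_vermiculite board = (1/1.05 − 1/1.37)/(4πk) = 0.2225/(4π·0.0719) = 0.2462 K/W
  R_conv,out = 1/(4πr²h) = 1/(4π·1.37²·18.5) = 0.002292 K/W
R_mineral wool = ΣR − ΣR_known = 1.517 − 0.2485 = 1.268 K/W
(1/r₁−1/r₂)/(4πk) = 1.268 ⇒ k = 0.6502/(4π·1.268) = 0.0408 W/m·K

k = 0.0408 W/m·K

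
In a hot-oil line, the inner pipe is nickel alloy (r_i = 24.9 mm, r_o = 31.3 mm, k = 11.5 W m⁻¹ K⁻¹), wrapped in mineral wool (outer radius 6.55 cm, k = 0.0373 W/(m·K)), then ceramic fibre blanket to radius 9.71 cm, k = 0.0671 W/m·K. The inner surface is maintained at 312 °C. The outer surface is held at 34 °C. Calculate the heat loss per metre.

Q' = 68.0 W/m

Series thermal resistances, inner to outer:
  R'_nickel alloy = ln(0.0313/0.0249)/(2πk) = 0.2288/(2π·11.5) = 0.003166 m·K/W
  R'_mineral wool = ln(0.0655/0.0313)/(2πk) = 0.7384/(2π·0.0373) = 3.151 m·K/W
  R'_ceramic fibre blanket = ln(0.0971/0.0655)/(2πk) = 0.3937/(2π·0.0671) = 0.9338 m·K/W
ΣR = 0.003166 + 3.151 + 0.9338 = 4.088 m·K/W
Q' = ΔT/ΣR = (312 °C − 34 °C)/4.088 = 68.0 W/m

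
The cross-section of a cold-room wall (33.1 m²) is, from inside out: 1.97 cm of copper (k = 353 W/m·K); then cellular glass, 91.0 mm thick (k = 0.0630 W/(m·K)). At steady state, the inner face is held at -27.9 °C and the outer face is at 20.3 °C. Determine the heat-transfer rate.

Q = 1100 W

Series thermal resistances, inner to outer:
  R_copper = L/(kA) = 0.0197/(353·33.1) = 1.686×10^-6 K/W
  R_cellular glass = L/(kA) = 0.0910/(0.0630·33.1) = 0.04364 K/W
ΣR = 1.686×10^-6 + 0.04364 = 0.04364 K/W
Q = ΔT/ΣR = (-27.9 °C − 20.3 °C)/0.04364 = -1100 W
(Negative Q ⇒ heat flows inward; heat gain = 1100 W.)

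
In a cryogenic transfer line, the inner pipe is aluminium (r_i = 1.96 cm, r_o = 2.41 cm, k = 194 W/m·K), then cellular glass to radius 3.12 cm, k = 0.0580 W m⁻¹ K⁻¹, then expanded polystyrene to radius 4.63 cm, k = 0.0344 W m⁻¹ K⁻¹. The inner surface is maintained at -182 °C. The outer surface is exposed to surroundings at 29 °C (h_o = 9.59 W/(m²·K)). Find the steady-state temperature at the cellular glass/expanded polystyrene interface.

T = -130 °C

Resistance network (inner→outer):
  R'_aluminium = ln(0.0241/0.0196)/(2πk) = 0.2067/(2π·194) = 1.696×10^-4 m·K/W
  R'_cellular glass = ln(0.0312/0.0241)/(2πk) = 0.2582/(2π·0.0580) = 0.7085 m·K/W
  R'_expanded polystyrene = ln(0.0463/0.0312)/(2πk) = 0.3947/(2π·0.0344) = 1.826 m·K/W
  R'_conv,out = 1/(2πr h) = 1/(2π·0.0463·9.59) = 0.3584 m·K/W
ΣR = 1.696×10^-4 + 0.7085 + 1.826 + 0.3584 = 2.893 m·K/W
Q' = ΔT/ΣR = (-182 °C − 29 °C)/2.893 = -72.93 W/m
From the inner boundary to the cellular glass/expanded polystyrene interface, ΣR_partial = 0.7087 m·K/W.
T_interface = T_in − Q'·ΣR_partial = -182 °C − (-72.93)(0.7087) = -130 °C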